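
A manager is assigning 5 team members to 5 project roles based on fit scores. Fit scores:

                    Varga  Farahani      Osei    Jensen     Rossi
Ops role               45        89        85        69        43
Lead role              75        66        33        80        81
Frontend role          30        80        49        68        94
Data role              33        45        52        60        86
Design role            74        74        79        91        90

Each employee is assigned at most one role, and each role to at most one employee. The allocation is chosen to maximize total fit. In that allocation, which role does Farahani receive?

This is a one-to-one assignment (maximum-weight bipartite matching).
Optimal: Varga→Lead role (75 pts), Farahani→Frontend role (80 pts), Osei→Ops role (85 pts), Jensen→Design role (91 pts), Rossi→Data role (86 pts) — total 75+80+85+91+86 = 417 pts.
Column-greedy (each role in turn goes to its best remaining employee) gives 364 pts, worse by 53.
Swapping Farahani↔Rossi (Farahani→Data role 45 pts, Rossi→Frontend role 94 pts) loses 27.
Farahani's own top role is Ops role (89 pts), but forcing Farahani→Ops role and reassigning the rest optimally gives only 401 pts — worse by 16.

Farahani receives Frontend role.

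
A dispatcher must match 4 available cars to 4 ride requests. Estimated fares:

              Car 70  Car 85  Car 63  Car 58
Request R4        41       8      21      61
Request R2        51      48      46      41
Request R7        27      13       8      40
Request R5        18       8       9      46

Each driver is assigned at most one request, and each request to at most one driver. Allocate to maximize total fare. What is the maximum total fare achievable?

Max total: $146

Optimal: Car 70→Request R4 ($41), Car 85→Request R7 ($13), Car 63→Request R2 ($46), Car 58→Request R5 ($46) — total 41+13+46+46 = $146.
Row-greedy (each driver in turn takes its best remaining request) gives $131, worse by 15.
Next-best assignment: Car 70→Request R7, Car 85→Request R2, Car 63→Request R5, Car 58→Request R4 = $145.
Swapping Car 70↔Car 63 (Car 70→Request R2 $51, Car 63→Request R4 $21) loses 15.
Every other assignment is strictly worse.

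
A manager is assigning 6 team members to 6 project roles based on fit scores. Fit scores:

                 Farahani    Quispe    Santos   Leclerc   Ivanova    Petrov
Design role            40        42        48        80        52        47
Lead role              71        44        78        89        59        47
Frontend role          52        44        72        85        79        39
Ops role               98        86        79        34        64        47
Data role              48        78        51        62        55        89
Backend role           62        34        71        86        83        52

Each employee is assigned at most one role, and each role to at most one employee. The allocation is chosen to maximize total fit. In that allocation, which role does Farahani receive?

Farahani receives Lead role.

This is the linear assignment problem.
Optimal: Farahani→Lead role (71 pts), Quispe→Ops role (86 pts), Santos→Frontend role (72 pts), Leclerc→Design role (80 pts), Ivanova→Backend role (83 pts), Petrov→Data role (89 pts) — total 71+86+72+80+83+89 = 481 pts.
Row-greedy (each employee in turn takes its best remaining role) gives 466 pts, worse by 15.
Next-best assignment: Farahani→Lead role, Quispe→Ops role, Santos→Backend role, Leclerc→Design role, Ivanova→Frontend role, Petrov→Data role = 476 pts.
Swapping Farahani↔Ivanova (Farahani→Backend role 62 pts, Ivanova→Lead role 59 pts) loses 33.
Farahani's own top role is Ops role (98 pts), but forcing Farahani→Ops role and reassigning the rest optimally gives only 475 pts — worse by 6.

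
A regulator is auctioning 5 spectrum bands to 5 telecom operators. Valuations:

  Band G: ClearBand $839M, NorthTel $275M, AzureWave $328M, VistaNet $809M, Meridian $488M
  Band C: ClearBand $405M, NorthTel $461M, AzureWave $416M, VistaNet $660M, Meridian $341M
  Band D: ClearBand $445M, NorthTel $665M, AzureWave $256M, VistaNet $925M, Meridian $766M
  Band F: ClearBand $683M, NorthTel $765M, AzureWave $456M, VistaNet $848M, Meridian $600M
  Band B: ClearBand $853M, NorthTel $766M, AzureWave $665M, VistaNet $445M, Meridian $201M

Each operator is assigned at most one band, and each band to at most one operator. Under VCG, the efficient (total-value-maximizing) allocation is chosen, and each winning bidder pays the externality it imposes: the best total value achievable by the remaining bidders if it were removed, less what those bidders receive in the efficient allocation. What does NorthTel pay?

NorthTel pays $188M.

Efficient allocation: ClearBand→Band G ($839M), NorthTel→Band F ($765M), AzureWave→Band B ($665M), VistaNet→Band C ($660M), Meridian→Band D ($766M); total welfare W = $3695M.
NorthTel receives Band F at value $765M, so the others get W − 765 = $2930M.
Without NorthTel: best allocation of the remaining 4 bidders over all 5 bands is ClearBand→Band G ($839M), AzureWave→Band B ($665M), VistaNet→Band F ($848M), Meridian→Band D ($766M), total $3118M.
VCG payment = (others' best without NorthTel) − (others' welfare with NorthTel) = 3118 − 2930 = $188M.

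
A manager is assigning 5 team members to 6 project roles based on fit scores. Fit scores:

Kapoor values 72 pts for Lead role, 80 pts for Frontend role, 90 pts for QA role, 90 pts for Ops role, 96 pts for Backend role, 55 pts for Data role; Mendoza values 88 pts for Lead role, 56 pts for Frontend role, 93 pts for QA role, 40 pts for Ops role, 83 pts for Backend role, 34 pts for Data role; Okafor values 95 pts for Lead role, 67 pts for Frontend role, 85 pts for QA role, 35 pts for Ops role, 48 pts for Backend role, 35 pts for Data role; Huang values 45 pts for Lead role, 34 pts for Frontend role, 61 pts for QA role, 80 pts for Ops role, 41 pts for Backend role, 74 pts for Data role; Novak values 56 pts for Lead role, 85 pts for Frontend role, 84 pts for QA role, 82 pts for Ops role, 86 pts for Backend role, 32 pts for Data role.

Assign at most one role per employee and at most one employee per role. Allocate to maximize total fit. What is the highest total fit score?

This is the linear assignment problem.
Optimal: Kapoor→Backend role (96 pts), Mendoza→QA role (93 pts), Okafor→Lead role (95 pts), Huang→Ops role (80 pts), Novak→Frontend role (85 pts) — total 96+93+95+80+85 = 449 pts.
Column-greedy (each role in turn goes to its best remaining employee) gives 404 pts, worse by 45.

Maximum total: 449 pts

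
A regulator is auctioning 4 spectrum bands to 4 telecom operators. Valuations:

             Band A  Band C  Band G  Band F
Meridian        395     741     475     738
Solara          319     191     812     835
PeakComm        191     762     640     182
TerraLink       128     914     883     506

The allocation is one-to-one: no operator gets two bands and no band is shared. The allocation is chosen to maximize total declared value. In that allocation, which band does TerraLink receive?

This is the linear assignment problem.
Optimal: Meridian→Band A ($395M), Solara→Band F ($835M), PeakComm→Band C ($762M), TerraLink→Band G ($883M) — total 395+835+762+883 = $2875M.
Max-entry greedy (repeatedly take the single best remaining cell) gives $2784M, worse by 91.
Every other assignment is strictly worse.
TerraLink's own top band is Band C ($914M), but forcing TerraLink→Band C and reassigning the rest optimally gives only $2784M — worse by 91.

TerraLink receives Band G.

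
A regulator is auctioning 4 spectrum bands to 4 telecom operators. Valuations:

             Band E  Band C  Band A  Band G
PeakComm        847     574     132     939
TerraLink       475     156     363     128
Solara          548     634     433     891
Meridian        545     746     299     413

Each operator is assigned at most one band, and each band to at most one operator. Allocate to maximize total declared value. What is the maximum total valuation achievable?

Optimal: PeakComm→Band E ($847M), TerraLink→Band A ($363M), Solara→Band G ($891M), Meridian→Band C ($746M) — total 847+363+891+746 = $2847M.
Column-greedy (each band in turn goes to its best remaining operator) gives $2154M, worse by 693.
Next-best assignment: PeakComm→Band G, TerraLink→Band A, Solara→Band E, Meridian→Band C = $2596M.

Maximum total: $2847M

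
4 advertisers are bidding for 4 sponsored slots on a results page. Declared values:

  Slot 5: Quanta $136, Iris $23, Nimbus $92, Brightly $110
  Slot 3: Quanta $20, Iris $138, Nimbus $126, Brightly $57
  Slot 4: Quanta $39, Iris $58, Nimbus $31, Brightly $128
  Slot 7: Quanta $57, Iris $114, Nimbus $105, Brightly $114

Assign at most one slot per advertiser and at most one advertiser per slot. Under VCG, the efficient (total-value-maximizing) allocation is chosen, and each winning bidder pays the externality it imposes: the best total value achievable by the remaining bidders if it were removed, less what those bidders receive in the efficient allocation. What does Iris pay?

Iris pays $21.

Efficient allocation: Quanta→Slot 5 ($136), Iris→Slot 3 ($138), Nimbus→Slot 7 ($105), Brightly→Slot 4 ($128); total welfare W = $507.
Iris receives Slot 3 at value $138, so the others get W − 138 = $369.
Without Iris: best allocation of the remaining 3 bidders over all 4 slots is Quanta→Slot 5 ($136), Nimbus→Slot 3 ($126), Brightly→Slot 4 ($128), total $390.
VCG payment = (others' best without Iris) − (others' welfare with Iris) = 390 − 369 = $21.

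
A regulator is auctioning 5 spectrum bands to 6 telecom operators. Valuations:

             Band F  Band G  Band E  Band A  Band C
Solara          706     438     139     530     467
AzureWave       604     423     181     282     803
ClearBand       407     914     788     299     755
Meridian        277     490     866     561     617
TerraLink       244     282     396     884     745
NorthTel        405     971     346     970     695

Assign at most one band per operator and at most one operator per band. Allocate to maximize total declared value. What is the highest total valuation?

Max total: $4259M

Optimal: Solara→Band F ($706M), ClearBand→Band G ($914M), Meridian→Band E ($866M), NorthTel→Band A ($970M), AzureWave→Band C ($803M) — total 706+914+866+970+803 = $4259M.
Column-greedy (each band in turn goes to its best remaining operator) gives $4230M, worse by 29.
Every other assignment is strictly worse.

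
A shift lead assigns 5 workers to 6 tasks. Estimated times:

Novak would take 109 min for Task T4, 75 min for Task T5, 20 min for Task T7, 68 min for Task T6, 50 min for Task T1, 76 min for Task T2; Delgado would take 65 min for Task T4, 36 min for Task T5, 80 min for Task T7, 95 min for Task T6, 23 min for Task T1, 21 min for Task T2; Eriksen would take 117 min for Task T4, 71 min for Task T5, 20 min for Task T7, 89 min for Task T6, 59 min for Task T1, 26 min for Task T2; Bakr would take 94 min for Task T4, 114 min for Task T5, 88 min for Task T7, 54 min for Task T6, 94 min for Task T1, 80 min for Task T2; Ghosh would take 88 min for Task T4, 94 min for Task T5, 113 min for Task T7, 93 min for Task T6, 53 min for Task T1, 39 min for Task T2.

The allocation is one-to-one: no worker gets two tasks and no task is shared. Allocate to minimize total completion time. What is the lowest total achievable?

Minimum total: 189 min

Optimal: Novak→Task T7 (20 min), Delgado→Task T5 (36 min), Eriksen→Task T2 (26 min), Bakr→Task T6 (54 min), Ghosh→Task T1 (53 min) — total 20+36+26+54+53 = 189 min.
Row-greedy (each worker in turn takes its cheapest remaining task) gives 242 min, worse by 53.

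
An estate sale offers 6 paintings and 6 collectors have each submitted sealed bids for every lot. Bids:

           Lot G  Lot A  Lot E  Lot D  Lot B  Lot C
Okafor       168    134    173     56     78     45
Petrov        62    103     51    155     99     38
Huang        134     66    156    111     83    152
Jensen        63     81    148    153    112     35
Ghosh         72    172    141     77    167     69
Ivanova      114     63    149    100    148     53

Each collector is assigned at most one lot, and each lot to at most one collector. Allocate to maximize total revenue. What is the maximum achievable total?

Treat this as an assignment problem: match each collector to one lot.
Optimal: Okafor→Lot G ($168), Petrov→Lot D ($155), Huang→Lot C ($152), Jensen→Lot E ($148), Ghosh→Lot A ($172), Ivanova→Lot B ($148) — total 168+155+152+148+172+148 = $943.
Next-best assignment: Okafor→Lot G, Petrov→Lot D, Huang→Lot C, Jensen→Lot B, Ghosh→Lot A, Ivanova→Lot E = $908.
Swapping Huang↔Ivanova (Huang→Lot B $83, Ivanova→Lot C $53) loses 164.
Every other assignment is strictly worse.

Maximum total: $943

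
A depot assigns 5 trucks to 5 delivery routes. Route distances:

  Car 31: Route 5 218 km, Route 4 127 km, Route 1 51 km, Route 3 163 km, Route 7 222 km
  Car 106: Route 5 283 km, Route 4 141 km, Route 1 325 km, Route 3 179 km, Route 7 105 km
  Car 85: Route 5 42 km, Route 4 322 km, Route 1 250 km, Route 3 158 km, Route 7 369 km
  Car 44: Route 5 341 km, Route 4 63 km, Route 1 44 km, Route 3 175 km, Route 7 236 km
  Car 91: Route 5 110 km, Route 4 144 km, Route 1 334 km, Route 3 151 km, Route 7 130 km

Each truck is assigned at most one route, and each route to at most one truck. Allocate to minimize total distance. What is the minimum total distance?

Treat this as an assignment problem: match each truck to one route.
Optimal: Car 31→Route 1 (51 km), Car 106→Route 7 (105 km), Car 85→Route 5 (42 km), Car 44→Route 4 (63 km), Car 91→Route 3 (151 km) — total 51+105+42+63+151 = 412 km.
Min-entry greedy (repeatedly take the single cheapest remaining cell) gives 469 km, worse by 57.
Next-best assignment: Car 31→Route 1, Car 106→Route 3, Car 85→Route 5, Car 44→Route 4, Car 91→Route 7 = 465 km.
No other one-to-one assignment undercuts 412 km.

Minimum total: 412 km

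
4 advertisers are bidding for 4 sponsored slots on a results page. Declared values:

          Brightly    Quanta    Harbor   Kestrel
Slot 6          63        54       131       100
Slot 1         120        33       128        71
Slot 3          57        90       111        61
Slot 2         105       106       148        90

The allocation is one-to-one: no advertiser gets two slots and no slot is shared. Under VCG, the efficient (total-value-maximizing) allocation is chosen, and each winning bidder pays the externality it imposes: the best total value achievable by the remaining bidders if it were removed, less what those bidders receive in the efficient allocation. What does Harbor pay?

Efficient allocation: Brightly→Slot 1 ($120), Quanta→Slot 3 ($90), Harbor→Slot 2 ($148), Kestrel→Slot 6 ($100); total welfare W = $458.
Harbor receives Slot 2 at value $148, so the others get W − 148 = $310.
Without Harbor: best allocation of the remaining 3 bidders over all 4 slots is Brightly→Slot 1 ($120), Quanta→Slot 2 ($106), Kestrel→Slot 6 ($100), total $326.
VCG payment = (others' best without Harbor) − (others' welfare with Harbor) = 326 − 310 = $16.

Harbor pays $16.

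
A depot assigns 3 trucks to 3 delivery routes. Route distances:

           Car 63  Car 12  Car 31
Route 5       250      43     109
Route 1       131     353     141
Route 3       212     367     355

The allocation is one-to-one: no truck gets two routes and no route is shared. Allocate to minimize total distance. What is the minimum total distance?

Min total: 396 km

Treat this as an assignment problem: match each truck to one route.
Optimal: Car 63→Route 3 (212 km), Car 12→Route 5 (43 km), Car 31→Route 1 (141 km) — total 212+43+141 = 396 km.
Column-greedy (each route in turn goes to its cheapest remaining truck) gives 529 km, worse by 133.
No other one-to-one assignment undercuts 396 km.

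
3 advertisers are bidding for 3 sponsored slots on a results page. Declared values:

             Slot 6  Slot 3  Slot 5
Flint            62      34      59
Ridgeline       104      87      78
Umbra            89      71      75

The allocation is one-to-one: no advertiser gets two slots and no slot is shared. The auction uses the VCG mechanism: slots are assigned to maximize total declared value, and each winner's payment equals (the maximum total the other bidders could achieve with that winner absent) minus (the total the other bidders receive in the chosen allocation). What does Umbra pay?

Umbra pays $17.

Efficient allocation: Flint→Slot 5 ($59), Ridgeline→Slot 3 ($87), Umbra→Slot 6 ($89); total welfare W = $235.
Umbra receives Slot 6 at value $89, so the others get W − 89 = $146.
Without Umbra: best allocation of the remaining 2 bidders over all 3 slots is Flint→Slot 5 ($59), Ridgeline→Slot 6 ($104), total $163.
VCG payment = (others' best without Umbra) − (others' welfare with Umbra) = 163 − 146 = $17.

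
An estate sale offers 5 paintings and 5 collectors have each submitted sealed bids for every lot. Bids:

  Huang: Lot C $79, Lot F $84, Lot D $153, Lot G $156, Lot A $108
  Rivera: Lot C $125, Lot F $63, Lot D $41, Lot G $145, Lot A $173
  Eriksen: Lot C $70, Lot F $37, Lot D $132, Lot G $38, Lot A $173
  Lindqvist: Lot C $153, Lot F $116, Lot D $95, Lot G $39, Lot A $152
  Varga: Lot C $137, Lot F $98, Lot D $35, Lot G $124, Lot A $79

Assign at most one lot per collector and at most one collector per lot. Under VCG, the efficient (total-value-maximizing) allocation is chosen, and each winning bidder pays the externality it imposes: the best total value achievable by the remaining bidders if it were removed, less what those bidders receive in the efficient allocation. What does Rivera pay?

Rivera pays $24.

Efficient allocation: Huang→Lot D ($153), Rivera→Lot G ($145), Eriksen→Lot A ($173), Lindqvist→Lot F ($116), Varga→Lot C ($137); total welfare W = $724.
Rivera receives Lot G at value $145, so the others get W − 145 = $579.
Without Rivera: best allocation of the remaining 4 bidders over all 5 lots is Huang→Lot D ($153), Eriksen→Lot A ($173), Lindqvist→Lot C ($153), Varga→Lot G ($124), total $603.
VCG payment = (others' best without Rivera) − (others' welfare with Rivera) = 603 − 579 = $24.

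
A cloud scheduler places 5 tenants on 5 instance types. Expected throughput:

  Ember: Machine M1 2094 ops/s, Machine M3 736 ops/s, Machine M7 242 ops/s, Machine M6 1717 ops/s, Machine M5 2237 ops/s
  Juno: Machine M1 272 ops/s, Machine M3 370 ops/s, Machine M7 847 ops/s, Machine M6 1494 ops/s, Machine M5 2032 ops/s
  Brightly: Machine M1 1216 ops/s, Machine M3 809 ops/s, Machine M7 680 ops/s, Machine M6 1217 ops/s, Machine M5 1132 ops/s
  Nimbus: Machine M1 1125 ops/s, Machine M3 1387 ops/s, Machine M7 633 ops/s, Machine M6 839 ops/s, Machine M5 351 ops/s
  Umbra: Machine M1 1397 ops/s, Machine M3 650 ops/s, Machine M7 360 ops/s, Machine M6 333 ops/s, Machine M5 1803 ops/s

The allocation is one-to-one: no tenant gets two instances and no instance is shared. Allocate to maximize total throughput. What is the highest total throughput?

This is the linear assignment problem.
Optimal: Ember→Machine M1 (2094 ops/s), Juno→Machine M6 (1494 ops/s), Brightly→Machine M7 (680 ops/s), Nimbus→Machine M3 (1387 ops/s), Umbra→Machine M5 (1803 ops/s) — total 2094+1494+680+1387+1803 = 7458 ops/s.
Row-greedy (each tenant in turn takes its best remaining instance) gives 6694 ops/s, worse by 764.
Swapping Ember↔Brightly (Ember→Machine M7 242 ops/s, Brightly→Machine M1 1216 ops/s) loses 1316.
No other one-to-one assignment exceeds 7458 ops/s.

Maximum total: 7458 ops/s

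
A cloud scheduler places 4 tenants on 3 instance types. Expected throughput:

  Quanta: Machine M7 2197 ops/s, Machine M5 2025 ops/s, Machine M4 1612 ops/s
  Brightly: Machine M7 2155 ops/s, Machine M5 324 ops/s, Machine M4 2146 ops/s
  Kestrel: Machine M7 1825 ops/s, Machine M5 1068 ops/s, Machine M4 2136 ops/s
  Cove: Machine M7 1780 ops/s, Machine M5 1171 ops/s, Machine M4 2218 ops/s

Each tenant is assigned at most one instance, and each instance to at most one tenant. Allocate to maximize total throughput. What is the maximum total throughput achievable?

Optimal: Brightly→Machine M7 (2155 ops/s), Quanta→Machine M5 (2025 ops/s), Cove→Machine M4 (2218 ops/s) — total 2155+2025+2218 = 6398 ops/s.
Max-entry greedy (repeatedly take the single best remaining cell) gives 5483 ops/s, worse by 915.
Every other assignment is strictly worse.

Maximum total: 6398 ops/s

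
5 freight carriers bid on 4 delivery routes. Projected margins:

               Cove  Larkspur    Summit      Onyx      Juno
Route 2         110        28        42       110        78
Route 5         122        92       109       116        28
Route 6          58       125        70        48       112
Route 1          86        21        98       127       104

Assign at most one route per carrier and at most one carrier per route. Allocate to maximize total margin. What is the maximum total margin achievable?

Treat this as an assignment problem: match each carrier to one route.
Optimal: Cove→Route 2 ($110k), Summit→Route 5 ($109k), Larkspur→Route 6 ($125k), Onyx→Route 1 ($127k) — total 110+109+125+127 = $471k.
Max-entry greedy (repeatedly take the single best remaining cell) gives $452k, worse by 19.
Next-best assignment: Onyx→Route 2, Cove→Route 5, Larkspur→Route 6, Juno→Route 1 = $461k.
Checked against all permutations: $471k is optimal.

Maximum total: $471k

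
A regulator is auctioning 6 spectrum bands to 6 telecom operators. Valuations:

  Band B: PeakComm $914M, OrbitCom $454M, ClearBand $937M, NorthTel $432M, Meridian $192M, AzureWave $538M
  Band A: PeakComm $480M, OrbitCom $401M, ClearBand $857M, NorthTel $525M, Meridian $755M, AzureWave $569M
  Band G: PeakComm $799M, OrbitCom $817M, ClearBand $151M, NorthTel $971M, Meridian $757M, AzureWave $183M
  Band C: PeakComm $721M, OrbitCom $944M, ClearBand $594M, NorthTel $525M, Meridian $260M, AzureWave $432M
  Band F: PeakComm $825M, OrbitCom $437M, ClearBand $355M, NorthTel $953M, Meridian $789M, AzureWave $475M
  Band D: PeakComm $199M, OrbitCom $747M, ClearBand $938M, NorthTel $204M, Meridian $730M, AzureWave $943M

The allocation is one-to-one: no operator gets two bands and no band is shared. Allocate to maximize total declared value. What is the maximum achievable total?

Max total: $5418M

This is a one-to-one assignment (maximum-weight bipartite matching).
Optimal: PeakComm→Band B ($914M), OrbitCom→Band C ($944M), ClearBand→Band A ($857M), NorthTel→Band G ($971M), Meridian→Band F ($789M), AzureWave→Band D ($943M) — total 914+944+857+971+789+943 = $5418M.
Row-greedy (each operator in turn takes its best remaining band) gives $5125M, worse by 293.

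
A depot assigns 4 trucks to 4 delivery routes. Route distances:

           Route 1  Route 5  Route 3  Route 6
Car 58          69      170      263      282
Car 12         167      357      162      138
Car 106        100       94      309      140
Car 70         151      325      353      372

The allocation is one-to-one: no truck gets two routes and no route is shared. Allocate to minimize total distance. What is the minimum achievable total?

Minimum total: 623 km

Optimal: Car 58→Route 5 (170 km), Car 12→Route 3 (162 km), Car 106→Route 6 (140 km), Car 70→Route 1 (151 km) — total 170+162+140+151 = 623 km.
Min-entry greedy (repeatedly take the single cheapest remaining cell) gives 654 km, worse by 31.
Swapping Car 70↔Car 106 (Car 70→Route 6 372 km, Car 106→Route 1 100 km) adds 181.
Every other assignment is strictly worse.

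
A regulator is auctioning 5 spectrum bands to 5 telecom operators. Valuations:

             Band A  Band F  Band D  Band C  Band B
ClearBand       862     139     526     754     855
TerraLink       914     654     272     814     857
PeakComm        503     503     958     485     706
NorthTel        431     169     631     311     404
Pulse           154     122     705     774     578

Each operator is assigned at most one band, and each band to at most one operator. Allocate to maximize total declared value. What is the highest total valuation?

Maximum total: $3677M

Treat this as an assignment problem: match each operator to one band.
Optimal: ClearBand→Band B ($855M), TerraLink→Band A ($914M), PeakComm→Band F ($503M), NorthTel→Band D ($631M), Pulse→Band C ($774M) — total 855+914+503+631+774 = $3677M.
Max-entry greedy (repeatedly take the single best remaining cell) gives $3670M, worse by 7.
Swapping TerraLink↔Pulse (TerraLink→Band C $814M, Pulse→Band A $154M) loses 720.
Checked against all permutations: $3677M is optimal.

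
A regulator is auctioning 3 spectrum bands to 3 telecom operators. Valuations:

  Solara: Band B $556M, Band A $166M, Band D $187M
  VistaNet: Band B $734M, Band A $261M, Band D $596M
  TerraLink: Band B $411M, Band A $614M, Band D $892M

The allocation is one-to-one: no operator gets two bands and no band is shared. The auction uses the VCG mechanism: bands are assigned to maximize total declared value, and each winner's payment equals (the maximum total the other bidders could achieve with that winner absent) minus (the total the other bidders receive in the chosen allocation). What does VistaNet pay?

Efficient allocation: Solara→Band A ($166M), VistaNet→Band B ($734M), TerraLink→Band D ($892M); total welfare W = $1792M.
VistaNet receives Band B at value $734M, so the others get W − 734 = $1058M.
Without VistaNet: best allocation of the remaining 2 bidders over all 3 bands is Solara→Band B ($556M), TerraLink→Band D ($892M), total $1448M.
VCG payment = (others' best without VistaNet) − (others' welfare with VistaNet) = 1448 − 1058 = $390M.

VistaNet pays $390M.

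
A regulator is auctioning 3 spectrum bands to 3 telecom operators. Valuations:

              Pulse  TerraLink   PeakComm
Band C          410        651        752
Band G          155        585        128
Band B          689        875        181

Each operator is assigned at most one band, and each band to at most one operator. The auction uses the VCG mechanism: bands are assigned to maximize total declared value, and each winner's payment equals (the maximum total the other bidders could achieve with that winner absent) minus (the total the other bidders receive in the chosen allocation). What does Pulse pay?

Efficient allocation: Pulse→Band B ($689M), TerraLink→Band G ($585M), PeakComm→Band C ($752M); total welfare W = $2026M.
Pulse receives Band B at value $689M, so the others get W − 689 = $1337M.
Without Pulse: best allocation of the remaining 2 bidders over all 3 bands is TerraLink→Band B ($875M), PeakComm→Band C ($752M), total $1627M.
VCG payment = (others' best without Pulse) − (others' welfare with Pulse) = 1627 − 1337 = $290M.

Pulse pays $290M.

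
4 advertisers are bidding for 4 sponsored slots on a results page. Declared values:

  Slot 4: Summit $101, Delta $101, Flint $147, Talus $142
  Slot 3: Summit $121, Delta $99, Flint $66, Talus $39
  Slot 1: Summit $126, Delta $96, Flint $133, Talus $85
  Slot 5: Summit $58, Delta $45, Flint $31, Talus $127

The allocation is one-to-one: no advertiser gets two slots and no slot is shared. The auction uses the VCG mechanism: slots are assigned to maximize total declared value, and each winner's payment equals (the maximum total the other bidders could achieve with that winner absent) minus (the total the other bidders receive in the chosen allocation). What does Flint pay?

Efficient allocation: Summit→Slot 1 ($126), Delta→Slot 3 ($99), Flint→Slot 4 ($147), Talus→Slot 5 ($127); total welfare W = $499.
Flint receives Slot 4 at value $147, so the others get W − 147 = $352.
Without Flint: best allocation of the remaining 3 bidders over all 4 slots is Summit→Slot 1 ($126), Delta→Slot 3 ($99), Talus→Slot 4 ($142), total $367.
VCG payment = (others' best without Flint) − (others' welfare with Flint) = 367 − 352 = $15.

Flint pays $15.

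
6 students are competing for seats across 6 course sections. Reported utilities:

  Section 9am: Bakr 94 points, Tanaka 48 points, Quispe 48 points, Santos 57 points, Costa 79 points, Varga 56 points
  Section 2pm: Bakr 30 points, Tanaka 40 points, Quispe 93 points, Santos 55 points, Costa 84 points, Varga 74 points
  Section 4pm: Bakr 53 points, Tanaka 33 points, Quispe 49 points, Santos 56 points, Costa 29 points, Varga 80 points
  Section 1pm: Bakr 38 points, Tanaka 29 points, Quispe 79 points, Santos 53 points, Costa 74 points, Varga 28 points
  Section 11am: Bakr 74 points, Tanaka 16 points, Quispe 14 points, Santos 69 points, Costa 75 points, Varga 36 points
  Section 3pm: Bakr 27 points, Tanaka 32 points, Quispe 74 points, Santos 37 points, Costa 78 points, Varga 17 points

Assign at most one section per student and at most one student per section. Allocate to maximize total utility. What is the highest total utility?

Max total: 443 points

Optimal: Bakr→Section 9am (94 points), Tanaka→Section 1pm (29 points), Quispe→Section 2pm (93 points), Santos→Section 11am (69 points), Costa→Section 3pm (78 points), Varga→Section 4pm (80 points) — total 94+29+93+69+78+80 = 443 points.
Every other assignment is strictly worse.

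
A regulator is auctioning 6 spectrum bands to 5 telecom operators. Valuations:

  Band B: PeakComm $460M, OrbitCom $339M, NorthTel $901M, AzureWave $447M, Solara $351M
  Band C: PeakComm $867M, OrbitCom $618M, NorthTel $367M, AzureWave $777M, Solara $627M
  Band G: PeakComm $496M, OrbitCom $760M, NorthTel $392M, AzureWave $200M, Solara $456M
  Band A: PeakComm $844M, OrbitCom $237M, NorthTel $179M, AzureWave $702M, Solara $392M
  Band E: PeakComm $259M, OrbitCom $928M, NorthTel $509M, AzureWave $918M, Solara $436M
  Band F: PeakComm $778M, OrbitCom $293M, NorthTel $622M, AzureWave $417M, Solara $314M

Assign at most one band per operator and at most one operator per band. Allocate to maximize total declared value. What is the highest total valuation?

Optimal: PeakComm→Band A ($844M), OrbitCom→Band G ($760M), NorthTel→Band B ($901M), AzureWave→Band E ($918M), Solara→Band C ($627M) — total 844+760+901+918+627 = $4050M.
Row-greedy (each operator in turn takes its best remaining band) gives $3854M, worse by 196.

Max total: $4050M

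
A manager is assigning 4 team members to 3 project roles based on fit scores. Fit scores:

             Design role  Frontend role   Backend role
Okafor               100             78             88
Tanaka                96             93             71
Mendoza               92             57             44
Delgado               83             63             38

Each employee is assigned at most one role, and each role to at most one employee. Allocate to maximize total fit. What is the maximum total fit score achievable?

Maximum total: 273 pts

Treat this as an assignment problem: match each employee to one role.
Optimal: Mendoza→Design role (92 pts), Tanaka→Frontend role (93 pts), Okafor→Backend role (88 pts) — total 92+93+88 = 273 pts.
Column-greedy (each role in turn goes to its best remaining employee) gives 237 pts, worse by 36.
Next-best assignment: Delgado→Design role, Tanaka→Frontend role, Okafor→Backend role = 264 pts.
No other one-to-one assignment exceeds 273 pts.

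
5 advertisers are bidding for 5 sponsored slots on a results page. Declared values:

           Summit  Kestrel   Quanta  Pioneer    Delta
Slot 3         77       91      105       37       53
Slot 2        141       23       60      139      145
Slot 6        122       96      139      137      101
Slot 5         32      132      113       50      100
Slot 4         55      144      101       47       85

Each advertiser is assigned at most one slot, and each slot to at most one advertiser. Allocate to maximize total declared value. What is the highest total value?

Max total: $627

Optimal: Summit→Slot 2 ($141), Kestrel→Slot 4 ($144), Quanta→Slot 3 ($105), Pioneer→Slot 6 ($137), Delta→Slot 5 ($100) — total 141+144+105+137+100 = $627.
Column-greedy (each slot in turn goes to its best remaining advertiser) gives $574, worse by 53.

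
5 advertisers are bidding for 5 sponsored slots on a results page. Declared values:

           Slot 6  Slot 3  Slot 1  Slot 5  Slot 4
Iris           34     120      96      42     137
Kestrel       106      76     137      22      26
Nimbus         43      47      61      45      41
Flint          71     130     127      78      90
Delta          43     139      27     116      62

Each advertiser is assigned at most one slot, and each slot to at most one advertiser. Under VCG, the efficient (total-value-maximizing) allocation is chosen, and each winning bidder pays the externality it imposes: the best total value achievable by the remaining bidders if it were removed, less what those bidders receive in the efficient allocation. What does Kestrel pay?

Efficient allocation: Iris→Slot 4 ($137), Kestrel→Slot 1 ($137), Nimbus→Slot 6 ($43), Flint→Slot 3 ($130), Delta→Slot 5 ($116); total welfare W = $563.
Kestrel receives Slot 1 at value $137, so the others get W − 137 = $426.
Without Kestrel: best allocation of the remaining 4 bidders over all 5 slots is Iris→Slot 4 ($137), Nimbus→Slot 5 ($45), Flint→Slot 1 ($127), Delta→Slot 3 ($139), total $448.
VCG payment = (others' best without Kestrel) − (others' welfare with Kestrel) = 448 − 426 = $22.

Kestrel pays $22.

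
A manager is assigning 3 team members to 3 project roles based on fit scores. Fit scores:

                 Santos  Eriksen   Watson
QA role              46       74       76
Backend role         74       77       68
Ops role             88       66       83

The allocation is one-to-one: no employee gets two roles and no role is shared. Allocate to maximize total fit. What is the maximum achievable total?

Maximum total: 241 pts

This is the linear assignment problem.
Optimal: Santos→Ops role (88 pts), Eriksen→Backend role (77 pts), Watson→QA role (76 pts) — total 88+77+76 = 241 pts.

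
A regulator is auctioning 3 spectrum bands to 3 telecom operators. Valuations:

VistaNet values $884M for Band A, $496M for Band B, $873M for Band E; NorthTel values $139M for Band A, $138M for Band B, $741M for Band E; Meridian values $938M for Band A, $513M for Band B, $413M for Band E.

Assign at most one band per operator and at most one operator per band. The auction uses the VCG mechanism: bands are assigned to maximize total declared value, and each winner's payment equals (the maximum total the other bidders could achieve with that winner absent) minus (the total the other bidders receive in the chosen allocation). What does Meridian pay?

Meridian pays $388M.

Efficient allocation: VistaNet→Band B ($496M), NorthTel→Band E ($741M), Meridian→Band A ($938M); total welfare W = $2175M.
Meridian receives Band A at value $938M, so the others get W − 938 = $1237M.
Without Meridian: best allocation of the remaining 2 bidders over all 3 bands is VistaNet→Band A ($884M), NorthTel→Band E ($741M), total $1625M.
VCG payment = (others' best without Meridian) − (others' welfare with Meridian) = 1625 − 1237 = $388M.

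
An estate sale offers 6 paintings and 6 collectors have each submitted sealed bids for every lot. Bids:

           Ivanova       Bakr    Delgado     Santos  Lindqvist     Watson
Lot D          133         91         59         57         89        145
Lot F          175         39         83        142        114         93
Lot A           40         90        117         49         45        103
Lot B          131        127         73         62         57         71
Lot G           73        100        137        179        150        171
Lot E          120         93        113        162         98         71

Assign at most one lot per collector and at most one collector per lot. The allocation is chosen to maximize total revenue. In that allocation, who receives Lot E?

Santos receives Lot E.

Optimal: Ivanova→Lot F ($175), Bakr→Lot B ($127), Delgado→Lot A ($117), Santos→Lot E ($162), Lindqvist→Lot G ($150), Watson→Lot D ($145) — total 175+127+117+162+150+145 = $876.
Row-greedy (each collector in turn takes its best remaining lot) gives $793, worse by 83.
Next-best assignment: Ivanova→Lot F, Bakr→Lot B, Delgado→Lot A, Santos→Lot G, Lindqvist→Lot E, Watson→Lot D = $841.
Santos's own top lot is Lot G ($179), but forcing Santos→Lot G and reassigning the rest optimally gives only $841 — worse by 35.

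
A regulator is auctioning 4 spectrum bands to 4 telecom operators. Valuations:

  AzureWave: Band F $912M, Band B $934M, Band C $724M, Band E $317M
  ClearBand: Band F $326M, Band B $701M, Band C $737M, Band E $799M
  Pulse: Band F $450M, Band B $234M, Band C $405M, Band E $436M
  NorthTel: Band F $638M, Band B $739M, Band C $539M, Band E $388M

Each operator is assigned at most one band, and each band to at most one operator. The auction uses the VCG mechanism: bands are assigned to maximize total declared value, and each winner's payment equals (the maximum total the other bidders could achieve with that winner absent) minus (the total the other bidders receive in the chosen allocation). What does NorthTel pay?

Efficient allocation: AzureWave→Band F ($912M), ClearBand→Band E ($799M), Pulse→Band C ($405M), NorthTel→Band B ($739M); total welfare W = $2855M.
NorthTel receives Band B at value $739M, so the others get W − 739 = $2116M.
Without NorthTel: best allocation of the remaining 3 bidders over all 4 bands is AzureWave→Band B ($934M), ClearBand→Band E ($799M), Pulse→Band F ($450M), total $2183M.
VCG payment = (others' best without NorthTel) − (others' welfare with NorthTel) = 2183 − 2116 = $67M.

NorthTel pays $67M.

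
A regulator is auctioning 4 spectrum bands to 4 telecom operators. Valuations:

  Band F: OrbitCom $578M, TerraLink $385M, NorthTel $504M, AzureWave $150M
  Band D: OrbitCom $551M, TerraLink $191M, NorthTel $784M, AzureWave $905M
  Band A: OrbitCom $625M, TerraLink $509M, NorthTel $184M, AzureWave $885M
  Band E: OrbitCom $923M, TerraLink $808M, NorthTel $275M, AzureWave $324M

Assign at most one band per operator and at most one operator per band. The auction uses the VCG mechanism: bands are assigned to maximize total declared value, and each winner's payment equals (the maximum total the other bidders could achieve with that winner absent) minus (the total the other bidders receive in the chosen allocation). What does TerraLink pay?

TerraLink pays $345M.

Efficient allocation: OrbitCom→Band F ($578M), TerraLink→Band E ($808M), NorthTel→Band D ($784M), AzureWave→Band A ($885M); total welfare W = $3055M.
TerraLink receives Band E at value $808M, so the others get W − 808 = $2247M.
Without TerraLink: best allocation of the remaining 3 bidders over all 4 bands is OrbitCom→Band E ($923M), NorthTel→Band D ($784M), AzureWave→Band A ($885M), total $2592M.
VCG payment = (others' best without TerraLink) − (others' welfare with TerraLink) = 2592 − 2247 = $345M.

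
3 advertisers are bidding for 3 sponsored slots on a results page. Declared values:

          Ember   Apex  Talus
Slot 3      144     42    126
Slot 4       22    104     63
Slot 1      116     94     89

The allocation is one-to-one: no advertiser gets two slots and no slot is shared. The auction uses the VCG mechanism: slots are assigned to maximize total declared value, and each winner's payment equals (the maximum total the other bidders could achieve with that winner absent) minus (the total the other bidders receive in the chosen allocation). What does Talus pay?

Talus pays $28.

Efficient allocation: Ember→Slot 1 ($116), Apex→Slot 4 ($104), Talus→Slot 3 ($126); total welfare W = $346.
Talus receives Slot 3 at value $126, so the others get W − 126 = $220.
Without Talus: best allocation of the remaining 2 bidders over all 3 slots is Ember→Slot 3 ($144), Apex→Slot 4 ($104), total $248.
VCG payment = (others' best without Talus) − (others' welfare with Talus) = 248 − 220 = $28.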